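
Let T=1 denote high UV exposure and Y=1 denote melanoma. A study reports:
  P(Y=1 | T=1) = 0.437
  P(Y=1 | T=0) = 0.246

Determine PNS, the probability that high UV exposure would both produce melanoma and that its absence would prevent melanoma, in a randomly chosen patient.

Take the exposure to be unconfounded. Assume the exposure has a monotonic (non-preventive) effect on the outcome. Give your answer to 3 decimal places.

Let p₁ = 0.437, p₀ = 0.246.
Under exogeneity and monotonicity, PNS = p₁ − p₀.
PNS = 0.437 − 0.246 = 0.191

PNS ≈ 0.191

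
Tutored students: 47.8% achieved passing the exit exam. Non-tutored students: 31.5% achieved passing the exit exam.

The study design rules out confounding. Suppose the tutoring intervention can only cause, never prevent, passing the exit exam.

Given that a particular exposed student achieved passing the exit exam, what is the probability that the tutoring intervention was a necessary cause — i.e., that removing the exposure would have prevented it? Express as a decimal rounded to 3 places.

PN ≈ 0.341

p₁ = 0.478, p₀ = 0.315.
Under exogeneity and monotonicity, PN = (p₁ − p₀) / p₁.
PN = (0.478 − 0.315) / 0.478 = 0.163 / 0.478 ≈ 0.3410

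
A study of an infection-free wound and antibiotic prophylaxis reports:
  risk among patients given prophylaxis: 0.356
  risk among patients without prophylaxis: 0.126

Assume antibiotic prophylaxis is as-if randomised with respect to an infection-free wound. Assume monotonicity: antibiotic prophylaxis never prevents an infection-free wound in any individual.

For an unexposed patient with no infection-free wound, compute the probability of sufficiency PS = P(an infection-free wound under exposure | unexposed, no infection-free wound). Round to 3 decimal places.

Let p₁ = 0.356, p₀ = 0.126.
Under exogeneity and monotonicity, PS = (p₁ − p₀) / (1 − p₀).
PS = (0.356 − 0.126) / (1 − 0.126) = 0.23 / 0.874 ≈ 0.2632

PS ≈ 0.263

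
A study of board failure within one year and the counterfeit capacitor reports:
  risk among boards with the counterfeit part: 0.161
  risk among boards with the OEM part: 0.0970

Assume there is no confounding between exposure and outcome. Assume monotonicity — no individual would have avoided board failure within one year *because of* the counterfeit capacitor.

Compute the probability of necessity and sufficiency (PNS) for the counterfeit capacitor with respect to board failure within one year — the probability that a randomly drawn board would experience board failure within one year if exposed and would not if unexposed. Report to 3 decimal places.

Let p₁ = 0.161, p₀ = 0.097.
Under exogeneity and monotonicity, PNS = p₁ − p₀.
PNS = 0.161 − 0.097 = 0.064

PNS ≈ 0.064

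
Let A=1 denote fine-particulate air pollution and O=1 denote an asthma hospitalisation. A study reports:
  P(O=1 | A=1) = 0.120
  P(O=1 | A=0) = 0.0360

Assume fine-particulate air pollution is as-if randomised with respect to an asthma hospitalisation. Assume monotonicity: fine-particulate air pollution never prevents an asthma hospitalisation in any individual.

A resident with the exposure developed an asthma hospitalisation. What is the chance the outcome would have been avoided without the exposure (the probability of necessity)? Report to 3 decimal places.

Let p₁ = 0.12, p₀ = 0.036.
Under exogeneity and monotonicity, PN = (p₁ − p₀) / p₁.
PN = (0.12 − 0.036) / 0.12 = 0.084 / 0.12 ≈ 0.7000

PN ≈ 0.700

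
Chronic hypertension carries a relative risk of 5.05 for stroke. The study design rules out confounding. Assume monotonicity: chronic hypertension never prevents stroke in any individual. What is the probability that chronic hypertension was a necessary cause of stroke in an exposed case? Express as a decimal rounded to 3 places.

PN ≈ 0.802

Under exogeneity and monotonicity, PN = (RR − 1) / RR = 1 − 1/RR.
PN = (5.05 − 1) / 5.05 = 4.05 / 5.05 ≈ 0.8020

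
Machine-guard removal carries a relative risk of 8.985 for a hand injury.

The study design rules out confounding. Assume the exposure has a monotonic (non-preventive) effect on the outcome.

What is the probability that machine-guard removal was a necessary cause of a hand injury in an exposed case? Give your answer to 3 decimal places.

Under exogeneity and monotonicity, PN = (RR − 1) / RR = 1 − 1/RR.
PN = (8.985 − 1) / 8.985 = 7.985 / 8.985 ≈ 0.8887

PN ≈ 0.889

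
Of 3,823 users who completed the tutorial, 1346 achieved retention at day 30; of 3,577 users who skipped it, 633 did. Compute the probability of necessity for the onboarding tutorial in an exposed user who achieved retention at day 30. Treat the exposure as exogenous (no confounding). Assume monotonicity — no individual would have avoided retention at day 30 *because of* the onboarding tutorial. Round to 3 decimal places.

p₁ = P(outcome | exposed) = 1346/3823 = 0.35208
p₀ = P(outcome | unexposed) = 633/3577 = 0.17696
Under exogeneity and monotonicity, PN = (p₁ − p₀) / p₁.
PN = (0.35208 − 0.17696) / 0.35208 = 0.17512 / 0.35208 ≈ 0.4974

PN ≈ 0.497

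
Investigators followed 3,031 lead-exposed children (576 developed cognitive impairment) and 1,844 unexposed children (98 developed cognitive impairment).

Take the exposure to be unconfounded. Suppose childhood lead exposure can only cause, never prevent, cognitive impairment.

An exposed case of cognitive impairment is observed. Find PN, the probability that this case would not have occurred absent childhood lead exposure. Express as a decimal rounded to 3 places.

p₁ = P(outcome | exposed) = 576/3031 = 0.19004
p₀ = P(outcome | unexposed) = 98/1844 = 0.053145
Under exogeneity and monotonicity, PN = (p₁ − p₀) / p₁.
PN = (0.19004 − 0.053145) / 0.19004 = 0.13689 / 0.19004 ≈ 0.7203

PN ≈ 0.720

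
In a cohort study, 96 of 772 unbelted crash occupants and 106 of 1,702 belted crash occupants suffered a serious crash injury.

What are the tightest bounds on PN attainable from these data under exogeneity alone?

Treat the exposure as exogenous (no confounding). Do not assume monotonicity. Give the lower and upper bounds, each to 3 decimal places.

p₁ = P(outcome | exposed) = 96/772 = 0.12435
p₀ = P(outcome | unexposed) = 106/1702 = 0.06228
Under exogeneity alone the bounds on PN are max{0,(p₁−p₀)/p₁} ≤ PN ≤ min{1,(1−p₀)/p₁}.
  lower = (p₁ − p₀)/p₁ = 0.062073 / 0.12435 ≈ 0.4992
  upper = min{1, (1 − p₀)/p₁} = 0.93772 / 0.12435 ≈ 7.5408 → capped at 1

0.499 ≤ PN ≤ 1.000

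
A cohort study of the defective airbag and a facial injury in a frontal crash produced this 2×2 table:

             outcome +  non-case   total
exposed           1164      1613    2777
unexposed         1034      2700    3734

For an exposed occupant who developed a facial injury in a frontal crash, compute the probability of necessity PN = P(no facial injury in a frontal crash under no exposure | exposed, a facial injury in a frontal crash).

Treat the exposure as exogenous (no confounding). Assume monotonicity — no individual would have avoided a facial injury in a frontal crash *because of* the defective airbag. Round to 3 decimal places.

PN ≈ 0.339

p₁ = P(outcome | exposed) = 1164/2777 = 0.41916
p₀ = P(outcome | unexposed) = 1034/3734 = 0.27691
Under exogeneity and monotonicity, PN = (p₁ − p₀)/p₁.
PN = (0.41916 − 0.27691) / 0.41916 ≈ 0.3394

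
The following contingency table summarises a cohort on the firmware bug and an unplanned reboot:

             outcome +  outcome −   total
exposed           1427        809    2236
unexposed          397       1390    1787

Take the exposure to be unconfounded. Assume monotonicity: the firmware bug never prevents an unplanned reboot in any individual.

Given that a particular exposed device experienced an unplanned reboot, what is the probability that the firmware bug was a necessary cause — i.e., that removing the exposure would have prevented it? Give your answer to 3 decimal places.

p₁ = P(outcome | exposed) = 1427/2236 = 0.63819
p₀ = P(outcome | unexposed) = 397/1787 = 0.22216
Under exogeneity and monotonicity, PN = (p₁ − p₀) / p₁.
PN = (0.63819 − 0.22216) / 0.63819 = 0.41603 / 0.63819 ≈ 0.6519

PN ≈ 0.652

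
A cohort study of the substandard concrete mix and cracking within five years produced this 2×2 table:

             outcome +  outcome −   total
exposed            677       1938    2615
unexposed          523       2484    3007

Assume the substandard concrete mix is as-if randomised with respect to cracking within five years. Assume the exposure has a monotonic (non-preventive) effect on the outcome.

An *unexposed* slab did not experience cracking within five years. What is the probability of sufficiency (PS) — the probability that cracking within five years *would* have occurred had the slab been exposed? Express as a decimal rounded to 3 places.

p₁ = P(outcome | exposed) = 677/2615 = 0.25889
p₀ = P(outcome | unexposed) = 523/3007 = 0.17393
Under exogeneity and monotonicity, PS = (p₁ − p₀) / (1 − p₀).
PS = (0.25889 − 0.17393) / (1 − 0.17393) = 0.084964 / 0.82607 ≈ 0.1029

PS ≈ 0.103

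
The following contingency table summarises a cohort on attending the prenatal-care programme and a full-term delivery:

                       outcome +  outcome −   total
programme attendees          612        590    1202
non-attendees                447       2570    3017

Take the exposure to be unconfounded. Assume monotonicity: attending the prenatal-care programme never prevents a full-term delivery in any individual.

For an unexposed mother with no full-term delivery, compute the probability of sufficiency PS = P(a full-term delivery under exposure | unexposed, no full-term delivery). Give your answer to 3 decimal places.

PS ≈ 0.424

p₁ = P(outcome | exposed) = 612/1202 = 0.50915
p₀ = P(outcome | unexposed) = 447/3017 = 0.14816
Under exogeneity and monotonicity, PS = (p₁ − p₀) / (1 − p₀).
PS = (0.50915 − 0.14816) / (1 − 0.14816) = 0.36099 / 0.85184 ≈ 0.4238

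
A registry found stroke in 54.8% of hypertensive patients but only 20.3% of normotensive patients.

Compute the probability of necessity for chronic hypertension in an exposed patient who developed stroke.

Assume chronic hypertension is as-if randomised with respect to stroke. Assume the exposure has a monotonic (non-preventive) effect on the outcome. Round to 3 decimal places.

PN ≈ 0.630

p₁ = 0.548, p₀ = 0.203.
Under exogeneity and monotonicity, PN = (p₁ − p₀) / p₁.
PN = (0.548 − 0.203) / 0.548 = 0.345 / 0.548 ≈ 0.6296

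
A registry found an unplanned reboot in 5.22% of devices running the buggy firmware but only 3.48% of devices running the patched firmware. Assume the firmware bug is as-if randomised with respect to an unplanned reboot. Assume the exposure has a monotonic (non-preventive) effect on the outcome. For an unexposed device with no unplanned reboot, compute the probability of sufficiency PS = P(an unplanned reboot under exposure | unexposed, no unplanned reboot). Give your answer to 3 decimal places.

PS ≈ 0.018

p₁ = 0.0522, p₀ = 0.0348.
Under exogeneity and monotonicity, PS = (p₁ − p₀) / (1 − p₀).
PS = (0.0522 − 0.0348) / (1 − 0.0348) = 0.0174 / 0.9652 ≈ 0.0180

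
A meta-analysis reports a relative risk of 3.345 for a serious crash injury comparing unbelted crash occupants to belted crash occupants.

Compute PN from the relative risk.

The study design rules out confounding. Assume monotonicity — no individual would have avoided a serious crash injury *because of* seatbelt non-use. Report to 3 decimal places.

Under exogeneity and monotonicity, PN = (RR − 1) / RR = 1 − 1/RR.
PN = (3.345 − 1) / 3.345 = 2.345 / 3.345 ≈ 0.7010

PN ≈ 0.701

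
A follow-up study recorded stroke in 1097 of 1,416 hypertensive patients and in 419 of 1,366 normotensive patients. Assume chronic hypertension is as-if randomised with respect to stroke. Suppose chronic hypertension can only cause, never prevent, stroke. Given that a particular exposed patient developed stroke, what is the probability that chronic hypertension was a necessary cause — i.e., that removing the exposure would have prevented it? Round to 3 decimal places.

p₁ = P(outcome | exposed) = 1097/1416 = 0.77472
p₀ = P(outcome | unexposed) = 419/1366 = 0.30673
Under exogeneity and monotonicity, PN = (p₁ − p₀) / p₁.
PN = (0.77472 − 0.30673) / 0.77472 = 0.46798 / 0.77472 ≈ 0.6041

PN ≈ 0.604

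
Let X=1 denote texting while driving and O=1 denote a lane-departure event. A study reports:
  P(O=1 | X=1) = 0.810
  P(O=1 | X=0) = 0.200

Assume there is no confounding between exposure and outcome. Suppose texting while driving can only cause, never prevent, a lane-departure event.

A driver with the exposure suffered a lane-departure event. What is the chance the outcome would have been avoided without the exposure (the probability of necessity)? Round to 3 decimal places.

PN ≈ 0.753

Let p₁ = 0.81, p₀ = 0.2.
Under exogeneity and monotonicity, PN = (p₁ − p₀) / p₁.
PN = (0.81 − 0.2) / 0.81 = 0.61 / 0.81 ≈ 0.7531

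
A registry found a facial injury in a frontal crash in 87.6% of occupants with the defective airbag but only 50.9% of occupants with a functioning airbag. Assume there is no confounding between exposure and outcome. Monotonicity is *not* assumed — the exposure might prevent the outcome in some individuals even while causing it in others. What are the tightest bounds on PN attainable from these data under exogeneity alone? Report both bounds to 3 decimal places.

p₁ = 0.876, p₀ = 0.509.
Under exogeneity alone the bounds on PN are max{0,(p₁−p₀)/p₁} ≤ PN ≤ min{1,(1−p₀)/p₁}.
  lower = (p₁ − p₀)/p₁ = 0.367 / 0.876 ≈ 0.4189
  upper = min{1, (1 − p₀)/p₁} = 0.491 / 0.876 ≈ 0.5605

0.419 ≤ PN ≤ 0.561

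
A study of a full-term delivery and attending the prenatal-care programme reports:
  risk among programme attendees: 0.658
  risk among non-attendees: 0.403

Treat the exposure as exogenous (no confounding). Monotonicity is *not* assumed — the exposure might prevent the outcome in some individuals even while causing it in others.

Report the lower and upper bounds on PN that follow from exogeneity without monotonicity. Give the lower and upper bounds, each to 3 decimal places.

0.388 ≤ PN ≤ 0.907

Let p₁ = 0.658, p₀ = 0.403.
Under exogeneity alone the bounds on PN are max{0,(p₁−p₀)/p₁} ≤ PN ≤ min{1,(1−p₀)/p₁}.
  lower = (p₁ − p₀)/p₁ = 0.255 / 0.658 ≈ 0.3875
  upper = min{1, (1 − p₀)/p₁} = 0.597 / 0.658 ≈ 0.9073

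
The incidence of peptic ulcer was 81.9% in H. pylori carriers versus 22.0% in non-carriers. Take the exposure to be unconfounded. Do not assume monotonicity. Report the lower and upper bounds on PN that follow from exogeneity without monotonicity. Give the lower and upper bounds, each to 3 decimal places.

0.731 ≤ PN ≤ 0.952

p₁ = 0.819, p₀ = 0.22.
Under exogeneity alone the bounds on PN are max{0,(p₁−p₀)/p₁} ≤ PN ≤ min{1,(1−p₀)/p₁}.
  lower = (p₁ − p₀)/p₁ = 0.599 / 0.819 ≈ 0.7314
  upper = min{1, (1 − p₀)/p₁} = 0.78 / 0.819 ≈ 0.9524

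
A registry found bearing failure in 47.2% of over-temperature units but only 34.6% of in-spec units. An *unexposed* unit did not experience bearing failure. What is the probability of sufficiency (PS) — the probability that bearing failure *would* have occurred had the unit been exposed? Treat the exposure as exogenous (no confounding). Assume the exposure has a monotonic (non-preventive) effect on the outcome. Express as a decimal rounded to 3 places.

PS ≈ 0.193

p₁ = 0.472, p₀ = 0.346.
Under exogeneity and monotonicity, PS = (p₁ − p₀) / (1 − p₀).
PS = (0.472 − 0.346) / (1 − 0.346) = 0.126 / 0.654 ≈ 0.1927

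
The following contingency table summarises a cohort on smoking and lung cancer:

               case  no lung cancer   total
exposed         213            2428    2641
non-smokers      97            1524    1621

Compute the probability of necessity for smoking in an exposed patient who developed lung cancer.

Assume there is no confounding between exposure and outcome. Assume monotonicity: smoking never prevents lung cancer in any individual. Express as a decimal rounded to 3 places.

PN ≈ 0.258

p₁ = P(outcome | exposed) = 213/2641 = 0.080651
p₀ = P(outcome | unexposed) = 97/1621 = 0.05984
Under exogeneity and monotonicity, PN = (p₁ − p₀) / p₁.
PN = (0.080651 − 0.05984) / 0.080651 = 0.020812 / 0.080651 ≈ 0.2580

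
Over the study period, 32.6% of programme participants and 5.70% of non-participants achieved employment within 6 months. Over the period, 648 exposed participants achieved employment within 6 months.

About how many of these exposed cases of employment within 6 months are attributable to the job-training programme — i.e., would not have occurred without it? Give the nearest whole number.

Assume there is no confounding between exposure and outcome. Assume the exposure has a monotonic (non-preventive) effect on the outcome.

about 535 cases

p₁ = 0.326, p₀ = 0.057.
PN = (p₁ − p₀)/p₁ = (0.326 − 0.057) / 0.326 ≈ 0.82515.
Attributable cases ≈ PN × (exposed cases) = 0.82515 × 648 ≈ 534.70.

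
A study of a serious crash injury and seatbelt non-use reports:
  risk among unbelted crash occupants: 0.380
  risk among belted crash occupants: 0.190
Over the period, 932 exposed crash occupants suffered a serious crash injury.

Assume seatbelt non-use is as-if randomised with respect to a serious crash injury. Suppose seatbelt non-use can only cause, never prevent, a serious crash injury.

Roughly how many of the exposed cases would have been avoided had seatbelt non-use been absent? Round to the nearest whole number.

about 466 cases

Let p₁ = 0.38, p₀ = 0.19.
PN = (p₁ − p₀)/p₁ = (0.38 − 0.19) / 0.38 ≈ 0.50000.
Attributable cases ≈ PN × (exposed cases) = 0.50000 × 932 ≈ 466.00.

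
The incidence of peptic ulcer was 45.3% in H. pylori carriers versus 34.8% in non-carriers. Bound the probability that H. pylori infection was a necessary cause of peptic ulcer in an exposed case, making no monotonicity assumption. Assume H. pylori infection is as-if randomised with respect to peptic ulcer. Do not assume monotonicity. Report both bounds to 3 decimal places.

0.232 ≤ PN ≤ 1.000

p₁ = 0.453, p₀ = 0.348.
Under exogeneity alone the bounds on PN are max{0,(p₁−p₀)/p₁} ≤ PN ≤ min{1,(1−p₀)/p₁}.
  lower = (p₁ − p₀)/p₁ = 0.105 / 0.453 ≈ 0.2318
  upper = min{1, (1 − p₀)/p₁} = 0.652 / 0.453 ≈ 1.4393 → capped at 1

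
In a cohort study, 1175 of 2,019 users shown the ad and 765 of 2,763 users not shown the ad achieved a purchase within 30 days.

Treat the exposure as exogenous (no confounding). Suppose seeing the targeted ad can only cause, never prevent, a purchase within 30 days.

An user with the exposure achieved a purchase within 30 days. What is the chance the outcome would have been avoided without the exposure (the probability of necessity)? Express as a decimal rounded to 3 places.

p₁ = P(outcome | exposed) = 1175/2019 = 0.58197
p₀ = P(outcome | unexposed) = 765/2763 = 0.27687
Under exogeneity and monotonicity, PN = (p₁ − p₀) / p₁.
PN = (0.58197 − 0.27687) / 0.58197 = 0.3051 / 0.58197 ≈ 0.5242

PN ≈ 0.524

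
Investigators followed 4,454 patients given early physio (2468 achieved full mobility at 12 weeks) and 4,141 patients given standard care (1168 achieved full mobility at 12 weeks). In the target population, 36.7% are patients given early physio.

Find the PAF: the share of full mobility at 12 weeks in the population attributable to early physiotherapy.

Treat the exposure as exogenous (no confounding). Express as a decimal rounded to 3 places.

PAF ≈ 0.261

p₁ = P(outcome | exposed) = 2468/4454 = 0.55411
p₀ = P(outcome | unexposed) = 1168/4141 = 0.28206
Overall risk P(Y=1) = π·p₁ + (1−π)·p₀ = 0.367×0.55411 + 0.633×0.28206 = 0.3819.
Under exogeneity, PAF = [P(Y=1) − p₀] / P(Y=1).
PAF = (0.3819 − 0.28206) / 0.3819 ≈ 0.2614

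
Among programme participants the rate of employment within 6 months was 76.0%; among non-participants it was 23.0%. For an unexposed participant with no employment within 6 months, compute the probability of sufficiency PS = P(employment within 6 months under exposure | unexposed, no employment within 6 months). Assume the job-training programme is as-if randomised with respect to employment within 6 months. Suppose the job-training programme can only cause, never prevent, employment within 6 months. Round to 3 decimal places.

p₁ = 0.76, p₀ = 0.23.
Under exogeneity and monotonicity, PS = (p₁ − p₀) / (1 − p₀).
PS = (0.76 − 0.23) / (1 − 0.23) = 0.53 / 0.77 ≈ 0.6883

PS ≈ 0.688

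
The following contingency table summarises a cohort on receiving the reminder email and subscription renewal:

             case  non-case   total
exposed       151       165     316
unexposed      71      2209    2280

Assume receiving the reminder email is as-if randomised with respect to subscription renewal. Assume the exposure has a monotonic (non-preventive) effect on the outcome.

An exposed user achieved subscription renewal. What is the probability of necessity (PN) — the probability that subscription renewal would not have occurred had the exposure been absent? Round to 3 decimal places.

p₁ = P(outcome | exposed) = 151/316 = 0.47785
p₀ = P(outcome | unexposed) = 71/2280 = 0.03114
Under exogeneity and monotonicity, PN = (p₁ − p₀)/p₁.
PN = (0.47785 − 0.03114) / 0.47785 ≈ 0.9348

PN ≈ 0.935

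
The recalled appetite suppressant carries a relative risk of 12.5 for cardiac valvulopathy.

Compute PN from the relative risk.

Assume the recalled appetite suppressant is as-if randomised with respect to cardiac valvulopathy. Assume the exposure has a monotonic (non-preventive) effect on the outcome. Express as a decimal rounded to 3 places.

Under exogeneity and monotonicity, PN = (RR − 1) / RR = 1 − 1/RR.
PN = (12.5 − 1) / 12.5 = 11.5 / 12.5 ≈ 0.9200

PN ≈ 0.920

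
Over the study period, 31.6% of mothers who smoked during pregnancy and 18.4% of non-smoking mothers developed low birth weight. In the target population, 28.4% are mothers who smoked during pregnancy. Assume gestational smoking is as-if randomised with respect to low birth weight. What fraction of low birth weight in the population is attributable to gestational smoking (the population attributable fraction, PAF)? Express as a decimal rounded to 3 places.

p₁ = 0.316, p₀ = 0.184.
Overall risk P(Y=1) = π·p₁ + (1−π)·p₀ = 0.284×0.316 + 0.716×0.184 = 0.22149.
Under exogeneity, PAF = [P(Y=1) − p₀] / P(Y=1).
PAF = (0.22149 − 0.184) / 0.22149 ≈ 0.1693

PAF ≈ 0.169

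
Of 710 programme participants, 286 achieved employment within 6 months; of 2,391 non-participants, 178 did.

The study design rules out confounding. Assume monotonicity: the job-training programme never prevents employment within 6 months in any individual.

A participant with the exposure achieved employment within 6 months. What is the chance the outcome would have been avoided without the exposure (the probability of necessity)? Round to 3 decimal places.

PN ≈ 0.815

p₁ = P(outcome | exposed) = 286/710 = 0.40282
p₀ = P(outcome | unexposed) = 178/2391 = 0.074446
Under exogeneity and monotonicity, PN = (p₁ − p₀) / p₁.
PN = (0.40282 − 0.074446) / 0.40282 = 0.32837 / 0.40282 ≈ 0.8152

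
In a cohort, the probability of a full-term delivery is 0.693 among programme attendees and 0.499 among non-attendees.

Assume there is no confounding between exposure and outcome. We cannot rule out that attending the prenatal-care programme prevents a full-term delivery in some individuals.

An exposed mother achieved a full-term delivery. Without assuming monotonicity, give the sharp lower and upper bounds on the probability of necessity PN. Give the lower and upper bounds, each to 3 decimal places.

Let p₁ = 0.693, p₀ = 0.499.
Under exogeneity alone the bounds on PN are max{0,(p₁−p₀)/p₁} ≤ PN ≤ min{1,(1−p₀)/p₁}.
  lower = (p₁ − p₀)/p₁ = 0.194 / 0.693 ≈ 0.2799
  upper = min{1, (1 − p₀)/p₁} = 0.501 / 0.693 ≈ 0.7229

0.280 ≤ PN ≤ 0.723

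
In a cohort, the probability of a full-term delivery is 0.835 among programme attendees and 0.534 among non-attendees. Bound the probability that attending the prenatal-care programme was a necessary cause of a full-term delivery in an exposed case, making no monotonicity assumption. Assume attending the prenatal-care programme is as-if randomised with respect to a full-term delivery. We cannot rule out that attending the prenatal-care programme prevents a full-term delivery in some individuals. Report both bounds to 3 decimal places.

0.360 ≤ PN ≤ 0.558

Let p₁ = 0.835, p₀ = 0.534.
Under exogeneity alone the bounds on PN are max{0,(p₁−p₀)/p₁} ≤ PN ≤ min{1,(1−p₀)/p₁}.
  lower = (p₁ − p₀)/p₁ = 0.301 / 0.835 ≈ 0.3605
  upper = min{1, (1 − p₀)/p₁} = 0.466 / 0.835 ≈ 0.5581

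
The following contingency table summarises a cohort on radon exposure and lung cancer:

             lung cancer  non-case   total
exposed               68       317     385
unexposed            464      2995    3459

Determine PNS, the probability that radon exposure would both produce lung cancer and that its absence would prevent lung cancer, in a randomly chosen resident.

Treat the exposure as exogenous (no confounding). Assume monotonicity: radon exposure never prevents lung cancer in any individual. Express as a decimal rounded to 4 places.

PNS ≈ 0.0425

p₁ = P(outcome | exposed) = 68/385 = 0.17662
p₀ = P(outcome | unexposed) = 464/3459 = 0.13414
Under exogeneity and monotonicity, PNS = p₁ − p₀.
PNS = 0.17662 − 0.13414 = 0.042481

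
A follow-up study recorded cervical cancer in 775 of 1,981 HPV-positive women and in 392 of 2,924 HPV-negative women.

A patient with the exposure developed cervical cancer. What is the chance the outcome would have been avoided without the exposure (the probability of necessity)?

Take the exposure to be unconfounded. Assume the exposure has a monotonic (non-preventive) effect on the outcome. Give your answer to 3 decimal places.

PN ≈ 0.657

p₁ = P(outcome | exposed) = 775/1981 = 0.39122
p₀ = P(outcome | unexposed) = 392/2924 = 0.13406
Under exogeneity and monotonicity, PN = (p₁ − p₀) / p₁.
PN = (0.39122 − 0.13406) / 0.39122 = 0.25715 / 0.39122 ≈ 0.6573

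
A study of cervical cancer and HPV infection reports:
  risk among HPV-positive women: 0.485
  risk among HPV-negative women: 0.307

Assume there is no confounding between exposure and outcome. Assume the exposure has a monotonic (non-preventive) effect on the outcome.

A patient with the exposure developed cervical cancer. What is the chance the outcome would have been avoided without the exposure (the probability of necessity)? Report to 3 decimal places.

Let p₁ = 0.485, p₀ = 0.307.
Under exogeneity and monotonicity, PN = (p₁ − p₀) / p₁.
PN = (0.485 − 0.307) / 0.485 = 0.178 / 0.485 ≈ 0.3670

PN ≈ 0.367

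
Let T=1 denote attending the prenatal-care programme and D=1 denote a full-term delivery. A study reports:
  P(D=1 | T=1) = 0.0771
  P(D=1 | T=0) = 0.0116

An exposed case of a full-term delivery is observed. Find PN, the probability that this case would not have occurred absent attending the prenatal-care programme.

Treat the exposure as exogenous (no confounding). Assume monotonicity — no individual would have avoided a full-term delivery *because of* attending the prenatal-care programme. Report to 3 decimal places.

PN ≈ 0.850

Let p₁ = 0.0771, p₀ = 0.0116.
Under exogeneity and monotonicity, PN = (p₁ − p₀) / p₁.
PN = (0.0771 − 0.0116) / 0.0771 = 0.0655 / 0.0771 ≈ 0.8495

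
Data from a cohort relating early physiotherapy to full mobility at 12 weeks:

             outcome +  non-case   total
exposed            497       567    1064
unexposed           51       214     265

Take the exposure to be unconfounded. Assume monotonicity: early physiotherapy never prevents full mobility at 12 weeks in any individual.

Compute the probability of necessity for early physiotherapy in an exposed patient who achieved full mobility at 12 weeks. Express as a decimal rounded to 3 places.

PN ≈ 0.588

p₁ = P(outcome | exposed) = 497/1064 = 0.46711
p₀ = P(outcome | unexposed) = 51/265 = 0.19245
Under exogeneity and monotonicity, PN = (p₁ − p₀) / p₁.
PN = (0.46711 − 0.19245) / 0.46711 = 0.27465 / 0.46711 ≈ 0.5880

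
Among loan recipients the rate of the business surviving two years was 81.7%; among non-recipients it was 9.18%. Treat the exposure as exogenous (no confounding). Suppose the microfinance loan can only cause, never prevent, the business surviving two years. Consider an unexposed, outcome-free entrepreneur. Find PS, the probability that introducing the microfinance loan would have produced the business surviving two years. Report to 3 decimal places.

p₁ = 0.817, p₀ = 0.0918.
Under exogeneity and monotonicity, PS = (p₁ − p₀) / (1 − p₀).
PS = (0.817 − 0.0918) / (1 − 0.0918) = 0.7252 / 0.9082 ≈ 0.7985

PS ≈ 0.799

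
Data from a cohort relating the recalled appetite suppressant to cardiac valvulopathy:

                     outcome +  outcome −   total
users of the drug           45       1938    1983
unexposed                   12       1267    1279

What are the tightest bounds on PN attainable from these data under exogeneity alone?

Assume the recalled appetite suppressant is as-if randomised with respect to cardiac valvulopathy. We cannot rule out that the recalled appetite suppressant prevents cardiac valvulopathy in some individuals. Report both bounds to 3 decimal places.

p₁ = P(outcome | exposed) = 45/1983 = 0.022693
p₀ = P(outcome | unexposed) = 12/1279 = 0.0093823
Under exogeneity alone the bounds on PN are max{0,(p₁−p₀)/p₁} ≤ PN ≤ min{1,(1−p₀)/p₁}.
  lower = (p₁ − p₀)/p₁ = 0.013311 / 0.022693 ≈ 0.5866
  upper = min{1, (1 − p₀)/p₁} = 0.99062 / 0.022693 ≈ 43.6532 → capped at 1

0.587 ≤ PN ≤ 1.000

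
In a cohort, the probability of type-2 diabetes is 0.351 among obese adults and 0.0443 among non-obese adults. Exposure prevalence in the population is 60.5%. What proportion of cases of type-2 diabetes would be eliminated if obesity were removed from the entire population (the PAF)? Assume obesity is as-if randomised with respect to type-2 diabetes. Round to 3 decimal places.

Let p₁ = 0.351, p₀ = 0.0443.
Overall risk P(Y=1) = π·p₁ + (1−π)·p₀ = 0.605×0.351 + 0.395×0.0443 = 0.22985.
Under exogeneity, PAF = [P(Y=1) − p₀] / P(Y=1).
PAF = (0.22985 − 0.0443) / 0.22985 ≈ 0.8073

PAF ≈ 0.807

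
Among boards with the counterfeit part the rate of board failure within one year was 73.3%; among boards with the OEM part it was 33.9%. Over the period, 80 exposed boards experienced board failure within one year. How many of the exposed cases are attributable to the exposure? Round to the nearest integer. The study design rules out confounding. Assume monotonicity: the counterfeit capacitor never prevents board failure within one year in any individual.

p₁ = 0.733, p₀ = 0.339.
PN = (p₁ − p₀)/p₁ = (0.733 − 0.339) / 0.733 ≈ 0.53752.
Attributable cases ≈ PN × (exposed cases) = 0.53752 × 80 ≈ 43.00.

about 43 cases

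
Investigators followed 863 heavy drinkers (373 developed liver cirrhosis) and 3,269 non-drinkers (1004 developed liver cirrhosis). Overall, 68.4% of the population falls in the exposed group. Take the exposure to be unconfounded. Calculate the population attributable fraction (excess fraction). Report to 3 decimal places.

p₁ = P(outcome | exposed) = 373/863 = 0.43221
p₀ = P(outcome | unexposed) = 1004/3269 = 0.30713
Overall risk P(Y=1) = π·p₁ + (1−π)·p₀ = 0.684×0.43221 + 0.316×0.30713 = 0.39269.
Under exogeneity, PAF = [P(Y=1) − p₀] / P(Y=1).
PAF = (0.39269 − 0.30713) / 0.39269 ≈ 0.2179

PAF ≈ 0.218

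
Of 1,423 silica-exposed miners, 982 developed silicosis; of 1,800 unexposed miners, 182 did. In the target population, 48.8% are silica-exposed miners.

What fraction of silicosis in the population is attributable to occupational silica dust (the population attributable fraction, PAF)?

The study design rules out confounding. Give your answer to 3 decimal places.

p₁ = P(outcome | exposed) = 982/1423 = 0.69009
p₀ = P(outcome | unexposed) = 182/1800 = 0.10111
Overall risk P(Y=1) = π·p₁ + (1−π)·p₀ = 0.488×0.69009 + 0.512×0.10111 = 0.38853.
Under exogeneity, PAF = [P(Y=1) − p₀] / P(Y=1).
PAF = (0.38853 − 0.10111) / 0.38853 ≈ 0.7398

PAF ≈ 0.740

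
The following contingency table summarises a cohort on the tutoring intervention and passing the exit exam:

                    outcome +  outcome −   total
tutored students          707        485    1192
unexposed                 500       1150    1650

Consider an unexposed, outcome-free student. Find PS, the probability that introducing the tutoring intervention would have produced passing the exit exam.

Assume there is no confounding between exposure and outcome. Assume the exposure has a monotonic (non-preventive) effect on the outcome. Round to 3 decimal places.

p₁ = P(outcome | exposed) = 707/1192 = 0.59312
p₀ = P(outcome | unexposed) = 500/1650 = 0.30303
Under exogeneity and monotonicity, PS = (p₁ − p₀)/(1 − p₀).
PS = (0.59312 − 0.30303) / 0.69697 ≈ 0.4162

PS ≈ 0.416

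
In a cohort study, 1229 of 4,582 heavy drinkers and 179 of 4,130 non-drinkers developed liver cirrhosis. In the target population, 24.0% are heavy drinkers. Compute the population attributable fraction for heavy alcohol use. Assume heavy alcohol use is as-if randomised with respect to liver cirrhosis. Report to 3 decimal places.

p₁ = P(outcome | exposed) = 1229/4582 = 0.26822
p₀ = P(outcome | unexposed) = 179/4130 = 0.043341
Overall risk P(Y=1) = π·p₁ + (1−π)·p₀ = 0.24×0.26822 + 0.76×0.043341 = 0.097313.
Under exogeneity, PAF = [P(Y=1) − p₀] / P(Y=1).
PAF = (0.097313 − 0.043341) / 0.097313 ≈ 0.5546

PAF ≈ 0.555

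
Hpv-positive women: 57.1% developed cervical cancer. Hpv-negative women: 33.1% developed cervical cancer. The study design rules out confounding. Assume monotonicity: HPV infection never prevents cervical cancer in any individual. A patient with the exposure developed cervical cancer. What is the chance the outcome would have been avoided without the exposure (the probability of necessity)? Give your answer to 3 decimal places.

PN ≈ 0.420

p₁ = 0.571, p₀ = 0.331.
Under exogeneity and monotonicity, PN = (p₁ − p₀) / p₁.
PN = (0.571 − 0.331) / 0.571 = 0.24 / 0.571 ≈ 0.4203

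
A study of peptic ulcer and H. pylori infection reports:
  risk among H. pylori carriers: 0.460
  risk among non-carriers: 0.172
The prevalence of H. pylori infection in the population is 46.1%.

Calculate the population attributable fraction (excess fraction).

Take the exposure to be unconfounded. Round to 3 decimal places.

Let p₁ = 0.46, p₀ = 0.172.
Overall risk P(Y=1) = π·p₁ + (1−π)·p₀ = 0.461×0.46 + 0.539×0.172 = 0.30477.
Under exogeneity, PAF = [P(Y=1) − p₀] / P(Y=1).
PAF = (0.30477 − 0.172) / 0.30477 ≈ 0.4356

PAF ≈ 0.436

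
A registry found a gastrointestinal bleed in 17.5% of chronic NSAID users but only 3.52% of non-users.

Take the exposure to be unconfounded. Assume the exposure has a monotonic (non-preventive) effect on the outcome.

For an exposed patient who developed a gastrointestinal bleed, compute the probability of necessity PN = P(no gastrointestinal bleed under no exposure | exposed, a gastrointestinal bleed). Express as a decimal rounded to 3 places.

p₁ = 0.175, p₀ = 0.0352.
Under exogeneity and monotonicity, PN = (p₁ − p₀) / p₁.
PN = (0.175 − 0.0352) / 0.175 = 0.1398 / 0.175 ≈ 0.7989

PN ≈ 0.799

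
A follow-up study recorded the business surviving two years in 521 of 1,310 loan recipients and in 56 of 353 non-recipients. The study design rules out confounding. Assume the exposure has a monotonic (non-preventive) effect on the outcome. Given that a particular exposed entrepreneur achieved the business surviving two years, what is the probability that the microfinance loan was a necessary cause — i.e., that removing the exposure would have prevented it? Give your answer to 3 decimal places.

p₁ = P(outcome | exposed) = 521/1310 = 0.39771
p₀ = P(outcome | unexposed) = 56/353 = 0.15864
Under exogeneity and monotonicity, PN = (p₁ − p₀) / p₁.
PN = (0.39771 − 0.15864) / 0.39771 = 0.23907 / 0.39771 ≈ 0.6011

PN ≈ 0.601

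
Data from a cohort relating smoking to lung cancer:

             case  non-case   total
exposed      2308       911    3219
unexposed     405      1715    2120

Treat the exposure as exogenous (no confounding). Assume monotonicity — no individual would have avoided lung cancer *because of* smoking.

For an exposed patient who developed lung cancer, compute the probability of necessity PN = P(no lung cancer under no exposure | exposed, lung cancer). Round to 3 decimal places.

PN ≈ 0.734

p₁ = P(outcome | exposed) = 2308/3219 = 0.71699
p₀ = P(outcome | unexposed) = 405/2120 = 0.19104
Under exogeneity and monotonicity, PN = (p₁ − p₀) / p₁.
PN = (0.71699 − 0.19104) / 0.71699 = 0.52596 / 0.71699 ≈ 0.7336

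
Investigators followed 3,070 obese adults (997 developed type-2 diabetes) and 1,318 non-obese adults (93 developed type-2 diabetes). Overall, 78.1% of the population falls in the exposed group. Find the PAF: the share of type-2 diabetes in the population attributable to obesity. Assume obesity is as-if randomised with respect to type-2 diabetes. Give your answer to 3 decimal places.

p₁ = P(outcome | exposed) = 997/3070 = 0.32476
p₀ = P(outcome | unexposed) = 93/1318 = 0.070561
Overall risk P(Y=1) = π·p₁ + (1−π)·p₀ = 0.781×0.32476 + 0.219×0.070561 = 0.26909.
Under exogeneity, PAF = [P(Y=1) − p₀] / P(Y=1).
PAF = (0.26909 − 0.070561) / 0.26909 ≈ 0.7378

PAF ≈ 0.738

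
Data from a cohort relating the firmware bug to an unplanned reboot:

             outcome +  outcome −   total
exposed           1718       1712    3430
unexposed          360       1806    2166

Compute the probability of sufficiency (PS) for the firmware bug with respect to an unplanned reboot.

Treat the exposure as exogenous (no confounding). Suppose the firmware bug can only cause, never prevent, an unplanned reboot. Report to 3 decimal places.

PS ≈ 0.401

p₁ = P(outcome | exposed) = 1718/3430 = 0.50087
p₀ = P(outcome | unexposed) = 360/2166 = 0.1662
Under exogeneity and monotonicity, PS = (p₁ − p₀) / (1 − p₀).
PS = (0.50087 − 0.1662) / (1 − 0.1662) = 0.33467 / 0.8338 ≈ 0.4014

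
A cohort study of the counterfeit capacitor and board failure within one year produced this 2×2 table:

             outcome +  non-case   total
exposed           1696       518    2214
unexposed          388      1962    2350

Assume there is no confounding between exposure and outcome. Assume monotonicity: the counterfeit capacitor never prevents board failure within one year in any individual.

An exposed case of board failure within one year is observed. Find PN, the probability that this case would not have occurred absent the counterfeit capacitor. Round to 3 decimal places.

p₁ = P(outcome | exposed) = 1696/2214 = 0.76603
p₀ = P(outcome | unexposed) = 388/2350 = 0.16511
Under exogeneity and monotonicity, PN = (p₁ − p₀)/p₁.
PN = (0.76603 − 0.16511) / 0.76603 ≈ 0.7845

PN ≈ 0.784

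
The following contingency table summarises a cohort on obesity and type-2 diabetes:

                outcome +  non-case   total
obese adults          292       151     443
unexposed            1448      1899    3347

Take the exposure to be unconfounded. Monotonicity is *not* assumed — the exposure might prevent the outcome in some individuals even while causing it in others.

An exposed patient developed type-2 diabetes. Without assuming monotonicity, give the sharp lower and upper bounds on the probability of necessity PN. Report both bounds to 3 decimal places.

p₁ = P(outcome | exposed) = 292/443 = 0.65914
p₀ = P(outcome | unexposed) = 1448/3347 = 0.43263
Under exogeneity alone the bounds on PN are max{0,(p₁−p₀)/p₁} ≤ PN ≤ min{1,(1−p₀)/p₁}.
  lower = (p₁ − p₀)/p₁ = 0.22652 / 0.65914 ≈ 0.3437
  upper = min{1, (1 − p₀)/p₁} = 0.56737 / 0.65914 ≈ 0.8608

0.344 ≤ PN ≤ 0.861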